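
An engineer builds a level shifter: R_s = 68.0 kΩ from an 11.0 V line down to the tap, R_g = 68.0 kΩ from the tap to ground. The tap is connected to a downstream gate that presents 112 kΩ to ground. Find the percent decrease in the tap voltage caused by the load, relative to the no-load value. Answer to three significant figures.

23.3 %

The divider's output (Thévenin) resistance is R_s‖R_g = 34.00 kΩ.
Fractional drop under load = R_th/(R_th + R_L) = 34.00 / (34.00 + 112) = 0.2329.
So the output falls by 23.3 %.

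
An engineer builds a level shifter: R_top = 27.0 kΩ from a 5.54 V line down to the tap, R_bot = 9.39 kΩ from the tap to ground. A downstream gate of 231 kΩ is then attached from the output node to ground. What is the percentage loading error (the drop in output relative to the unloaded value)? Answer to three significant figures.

The divider's output (Thévenin) resistance is R_top‖R_bot = 6.967 kΩ.
Fractional drop under load = R_th/(R_th + R_L) = 6.967 / (6.967 + 231) = 0.02928.
So the output falls by 2.93 %.

2.93 %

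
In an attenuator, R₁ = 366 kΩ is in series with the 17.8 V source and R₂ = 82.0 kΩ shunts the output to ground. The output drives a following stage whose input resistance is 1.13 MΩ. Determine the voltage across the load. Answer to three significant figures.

The load sits in parallel with R₂: R₂‖R_L = (82.0 × 1130) / (82.0 + 1130) = 76.45 kΩ.
V_out = 17.8 × 76.45 / (366 + 76.45) = 17.8 × 76.45/442.5 = 3.08 V.
(Unloaded it would have been 3.26 V.)

V_out ≈ 3.08 V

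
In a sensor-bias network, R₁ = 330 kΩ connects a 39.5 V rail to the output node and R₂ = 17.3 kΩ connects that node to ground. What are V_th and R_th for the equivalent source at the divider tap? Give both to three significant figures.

V_th is the open-circuit tap voltage: 39.5 × 17.3/(330 + 17.3) = 1.97 V.
With the supply zeroed, R₁ and R₂ appear in parallel from the tap: R_th = R₁‖R₂ = (330 × 17.3)/347.3 = 16.4 kΩ.

V_th = 1.97 V, R_th = 16.4 kΩ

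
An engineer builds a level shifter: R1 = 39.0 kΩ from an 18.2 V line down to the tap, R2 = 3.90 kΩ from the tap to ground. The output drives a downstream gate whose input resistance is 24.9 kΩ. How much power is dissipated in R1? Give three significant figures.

P ≈ 7.20 mW

Total resistance from the source is R1 + (R2‖R_L) = 42.37 kΩ, so I = 18.2/42.37 kΩ = 0.4295 mA.
P = I²·R1 = (0.4295 mA)² × 39.0 kΩ = 7.20 mW.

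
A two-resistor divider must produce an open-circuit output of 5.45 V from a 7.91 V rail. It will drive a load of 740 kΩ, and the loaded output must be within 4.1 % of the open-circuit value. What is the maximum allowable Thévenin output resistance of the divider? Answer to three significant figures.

R_th ≤ 31.6 kΩ

Loading drop = R_th/(R_th + R_L) ≤ 0.0410, so R_th ≤ R_L · ε/(1−ε) = 740 kΩ × 0.0410/0.9590 = 31.6 kΩ.
(Any R1, R2 with R2/(R1+R2) = 0.689 and R1‖R2 ≤ 31.6 kΩ will meet the spec.)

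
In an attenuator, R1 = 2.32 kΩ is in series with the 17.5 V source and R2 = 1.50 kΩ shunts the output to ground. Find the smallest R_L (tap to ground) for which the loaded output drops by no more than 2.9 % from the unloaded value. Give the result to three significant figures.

R_L(min) ≈ 30.5 kΩ

Output resistance R_th = R1‖R2 = (2320 × 1500)/3820 = 911.0 Ω.
The fractional drop is R_th/(R_th + R_L); requiring this ≤ 0.0290 gives R_L ≥ R_th(1/0.0290 − 1) = 911.0 × 33.48 = 30.5 kΩ.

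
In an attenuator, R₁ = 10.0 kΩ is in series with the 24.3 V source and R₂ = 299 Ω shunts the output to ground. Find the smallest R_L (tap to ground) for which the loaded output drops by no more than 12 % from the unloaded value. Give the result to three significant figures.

Output resistance R_th = R₁‖R₂ = (10000 × 299)/10300 = 290.3 Ω.
The fractional drop is R_th/(R_th + R_L); requiring this ≤ 0.120 gives R_L ≥ R_th(1/0.120 − 1) = 290.3 × 7.333 = 2.13 kΩ.

R_L(min) ≈ 2.13 kΩ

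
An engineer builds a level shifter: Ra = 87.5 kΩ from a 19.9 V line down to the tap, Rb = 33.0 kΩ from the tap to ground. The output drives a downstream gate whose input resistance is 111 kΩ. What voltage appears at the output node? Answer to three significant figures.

The load sits in parallel with Rb: Rb‖R_L = (33.0 × 111) / (33.0 + 111) = 25.44 kΩ.
V_out = 19.9 × 25.44 / (87.5 + 25.44) = 19.9 × 25.44/112.9 = 4.48 V.

V_out ≈ 4.48 V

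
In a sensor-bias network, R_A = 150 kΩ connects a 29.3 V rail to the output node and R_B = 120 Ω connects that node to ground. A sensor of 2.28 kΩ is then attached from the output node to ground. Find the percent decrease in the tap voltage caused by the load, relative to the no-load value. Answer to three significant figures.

The divider's output (Thévenin) resistance is R_A‖R_B = 119.9 Ω.
Fractional drop under load = R_th/(R_th + R_L) = 119.9 / (119.9 + 2280) = 0.04996.
So the output falls by 5.00 %.

5.00 %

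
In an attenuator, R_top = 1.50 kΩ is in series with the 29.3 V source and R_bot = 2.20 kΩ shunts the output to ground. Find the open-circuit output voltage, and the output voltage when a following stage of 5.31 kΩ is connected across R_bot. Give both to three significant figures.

Unloaded: 17.4 V; loaded: 14.9 V

Open-circuit: V = 29.3 × 2.20/(1.50 + 2.20) = 17.4 V.
With the load, R_bot becomes R_bot‖R_L = 1.556 kΩ, so V = 29.3 × 1.556/3.056 = 14.9 V.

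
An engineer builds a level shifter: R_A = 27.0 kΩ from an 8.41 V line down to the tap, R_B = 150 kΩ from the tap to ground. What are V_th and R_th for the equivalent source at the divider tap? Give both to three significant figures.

V_th = 7.13 V, R_th = 22.9 kΩ

V_th is the open-circuit tap voltage: 8.41 × 150/(27.0 + 150) = 7.13 V.
With the supply zeroed, R_A and R_B appear in parallel from the tap: R_th = R_A‖R_B = (27.0 × 150)/177.0 = 22.9 kΩ.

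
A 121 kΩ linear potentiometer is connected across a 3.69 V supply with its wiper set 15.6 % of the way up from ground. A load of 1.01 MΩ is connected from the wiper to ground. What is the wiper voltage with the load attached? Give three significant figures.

V ≈ 0.567 V

The wiper splits the pot into (1−α)R = 102.1 kΩ above and αR = 18.88 kΩ below.
Lower section ‖ load = 18.53 kΩ.
V_wiper = 3.69 × 18.53/(102.1 + 18.53) = 0.567 V.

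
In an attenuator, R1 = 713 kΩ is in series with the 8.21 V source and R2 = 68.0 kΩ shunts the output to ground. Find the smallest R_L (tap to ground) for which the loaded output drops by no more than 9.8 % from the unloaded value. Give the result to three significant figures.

Output resistance R_th = R1‖R2 = (713 × 68.0)/781.0 = 62.08 kΩ.
The fractional drop is R_th/(R_th + R_L); requiring this ≤ 0.0980 gives R_L ≥ R_th(1/0.0980 − 1) = 62.08 × 9.204 = 571 kΩ.

R_L(min) ≈ 571 kΩ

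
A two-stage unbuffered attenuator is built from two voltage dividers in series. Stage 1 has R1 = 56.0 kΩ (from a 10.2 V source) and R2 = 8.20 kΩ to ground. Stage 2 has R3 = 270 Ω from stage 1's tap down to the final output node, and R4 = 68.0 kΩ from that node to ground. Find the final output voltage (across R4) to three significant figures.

V_out ≈ 1.17 V

Stage 2 presents R3+R4 = 68270 Ω as a load on stage 1's tap.
Stage 1's lower leg becomes R2‖(R3+R4) = 7321 Ω, so V_mid = 10.2 × 7321/63320 = 1.179 V.
Stage 2 is itself unloaded: V_out = V_mid × R4/(R3+R4) = 1.179 × 68000/68270 = 1.17 V.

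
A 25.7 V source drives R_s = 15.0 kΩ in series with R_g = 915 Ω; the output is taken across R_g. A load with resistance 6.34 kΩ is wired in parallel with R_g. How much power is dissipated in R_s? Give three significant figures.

P ≈ 39.7 mW

Total resistance from the source is R_s + (R_g‖R_L) = 15800 Ω, so I = 25.7/15800 Ω = 1.627 mA.
P = I²·R_s = (1.627 mA)² × 15.0 kΩ = 39.7 mW.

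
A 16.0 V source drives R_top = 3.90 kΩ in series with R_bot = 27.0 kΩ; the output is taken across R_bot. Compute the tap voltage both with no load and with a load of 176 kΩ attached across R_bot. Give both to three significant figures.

Unloaded: 14.0 V; loaded: 13.7 V

Open-circuit: V = 16.0 × 27.0/(3.90 + 27.0) = 14.0 V.
With the load, R_bot becomes R_bot‖R_L = 23.41 kΩ, so V = 16.0 × 23.41/27.31 = 13.7 V.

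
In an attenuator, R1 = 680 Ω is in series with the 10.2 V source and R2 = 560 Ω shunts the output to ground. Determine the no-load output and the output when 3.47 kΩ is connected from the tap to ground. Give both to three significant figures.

Unloaded: 4.61 V; loaded: 4.23 V

Open-circuit: V = 10.2 × 560/(680 + 560) = 4.61 V.
With the load, R2 becomes R2‖R_L = 482.2 Ω, so V = 10.2 × 482.2/1162 = 4.23 V.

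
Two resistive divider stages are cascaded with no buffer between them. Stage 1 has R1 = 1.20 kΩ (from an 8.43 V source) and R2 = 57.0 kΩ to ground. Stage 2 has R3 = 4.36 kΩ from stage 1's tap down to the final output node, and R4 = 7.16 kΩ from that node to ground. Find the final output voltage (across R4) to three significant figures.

Stage 2 presents R3+R4 = 11.52 kΩ as a load on stage 1's tap.
Stage 1's lower leg becomes R2‖(R3+R4) = 9.583 kΩ, so V_mid = 8.43 × 9.583/10.78 = 7.492 V.
Stage 2 is itself unloaded: V_out = V_mid × R4/(R3+R4) = 7.492 × 7.16/11.52 = 4.66 V.

V_out ≈ 4.66 V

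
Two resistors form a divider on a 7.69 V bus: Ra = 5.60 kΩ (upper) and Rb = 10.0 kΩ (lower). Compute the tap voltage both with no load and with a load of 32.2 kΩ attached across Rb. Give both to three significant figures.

Open-circuit: V = 7.69 × 10.0/(5.60 + 10.0) = 4.93 V.
With the load, Rb becomes Rb‖R_L = 7.630 kΩ, so V = 7.69 × 7.630/13.23 = 4.44 V.

Unloaded: 4.93 V; loaded: 4.44 V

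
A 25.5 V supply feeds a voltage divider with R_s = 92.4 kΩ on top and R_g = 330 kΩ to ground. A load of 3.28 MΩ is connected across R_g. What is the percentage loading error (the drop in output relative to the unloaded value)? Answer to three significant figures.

2.15 %

The divider's output (Thévenin) resistance is R_s‖R_g = 72.19 kΩ.
Fractional drop under load = R_th/(R_th + R_L) = 72.19 / (72.19 + 3280) = 0.02153.
So the output falls by 2.15 %.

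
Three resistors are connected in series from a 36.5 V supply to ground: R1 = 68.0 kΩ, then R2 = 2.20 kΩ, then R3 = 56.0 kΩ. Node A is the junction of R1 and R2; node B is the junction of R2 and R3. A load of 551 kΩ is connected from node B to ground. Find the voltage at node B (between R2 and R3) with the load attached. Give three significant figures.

At node B, R3 is in parallel with the load: R3‖R_L = 50.83 kΩ.
Below node A the resistance is R2 + (R3‖R_L) = 53.03 kΩ, so V_A = 36.5 × 53.03/121.0 = 15.99 V.
Then V_B = V_A × (R3‖R_L)/(R2 + R3‖R_L) = 15.99 × 50.83/53.03 = 15.3 V.

V ≈ 15.3 V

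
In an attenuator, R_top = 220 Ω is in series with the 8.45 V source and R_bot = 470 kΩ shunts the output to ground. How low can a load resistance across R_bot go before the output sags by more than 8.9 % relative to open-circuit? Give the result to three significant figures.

R_L(min) ≈ 2.25 kΩ

Output resistance R_th = R_top‖R_bot = (220 × 470000)/470200 = 219.9 Ω.
The fractional drop is R_th/(R_th + R_L); requiring this ≤ 0.0890 gives R_L ≥ R_th(1/0.0890 − 1) = 219.9 × 10.24 = 2.25 kΩ.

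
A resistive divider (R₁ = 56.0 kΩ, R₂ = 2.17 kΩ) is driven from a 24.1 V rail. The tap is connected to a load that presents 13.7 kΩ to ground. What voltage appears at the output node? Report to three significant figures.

V_out ≈ 0.780 V

The load sits in parallel with R₂: R₂‖R_L = (2.17 × 13.7) / (2.17 + 13.7) = 1.873 kΩ.
V_out = 24.1 × 1.873 / (56.0 + 1.873) = 24.1 × 1.873/57.87 = 0.780 V.
(Unloaded it would have been 0.899 V.)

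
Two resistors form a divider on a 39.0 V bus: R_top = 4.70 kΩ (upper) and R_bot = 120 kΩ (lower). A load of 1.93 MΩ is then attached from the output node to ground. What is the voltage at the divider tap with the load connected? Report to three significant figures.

V_out ≈ 37.4 V

The load sits in parallel with R_bot: R_bot‖R_L = (120 × 1930) / (120 + 1930) = 113.0 kΩ.
V_out = 39.0 × 113.0 / (4.70 + 113.0) = 39.0 × 113.0/117.7 = 37.4 V.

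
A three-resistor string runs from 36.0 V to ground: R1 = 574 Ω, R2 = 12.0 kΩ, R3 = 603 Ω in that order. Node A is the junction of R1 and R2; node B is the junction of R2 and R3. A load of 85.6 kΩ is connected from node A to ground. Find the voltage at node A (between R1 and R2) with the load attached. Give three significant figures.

V ≈ 34.2 V

Below node A the series string R2+R3 = 12600 Ω sits in parallel with the 85600 Ω load: 10990 Ω.
V_A = 36.0 × 10990/(574 + 10990) = 34.2 V.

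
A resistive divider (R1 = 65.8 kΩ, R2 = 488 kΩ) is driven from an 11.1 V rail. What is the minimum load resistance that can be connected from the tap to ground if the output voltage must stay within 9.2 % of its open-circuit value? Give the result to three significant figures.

R_L(min) ≈ 572 kΩ

Output resistance R_th = R1‖R2 = (65.8 × 488)/553.8 = 57.98 kΩ.
The fractional drop is R_th/(R_th + R_L); requiring this ≤ 0.0920 gives R_L ≥ R_th(1/0.0920 − 1) = 57.98 × 9.870 = 572 kΩ.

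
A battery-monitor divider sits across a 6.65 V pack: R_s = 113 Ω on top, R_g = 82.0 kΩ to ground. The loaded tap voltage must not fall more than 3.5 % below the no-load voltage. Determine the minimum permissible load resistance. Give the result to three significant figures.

Output resistance R_th = R_s‖R_g = (113 × 82000)/82110 = 112.8 Ω.
The fractional drop is R_th/(R_th + R_L); requiring this ≤ 0.0350 gives R_L ≥ R_th(1/0.0350 − 1) = 112.8 × 27.57 = 3.11 kΩ.

R_L(min) ≈ 3.11 kΩ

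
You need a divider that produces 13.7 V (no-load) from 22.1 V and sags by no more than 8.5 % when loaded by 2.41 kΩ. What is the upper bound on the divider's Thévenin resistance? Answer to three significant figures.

R_th ≤ 224 Ω

Loading drop = R_th/(R_th + R_L) ≤ 0.0850, so R_th ≤ R_L · ε/(1−ε) = 2.41 kΩ × 0.0850/0.9150 = 224 Ω.
(Any R1, R2 with R2/(R1+R2) = 0.620 and R1‖R2 ≤ 224 Ω will meet the spec.)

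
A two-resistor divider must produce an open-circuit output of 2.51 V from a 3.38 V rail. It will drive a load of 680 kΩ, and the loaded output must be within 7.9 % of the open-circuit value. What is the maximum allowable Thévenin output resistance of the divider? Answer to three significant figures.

R_th ≤ 58.3 kΩ

Loading drop = R_th/(R_th + R_L) ≤ 0.0790, so R_th ≤ R_L · ε/(1−ε) = 680 kΩ × 0.0790/0.9210 = 58.3 kΩ.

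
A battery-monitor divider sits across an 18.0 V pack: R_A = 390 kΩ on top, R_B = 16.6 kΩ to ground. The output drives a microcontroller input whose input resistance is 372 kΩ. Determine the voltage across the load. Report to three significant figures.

V_out ≈ 0.705 V

The load sits in parallel with R_B: R_B‖R_L = (16.6 × 372) / (16.6 + 372) = 15.89 kΩ.
V_out = 18.0 × 15.89 / (390 + 15.89) = 18.0 × 15.89/405.9 = 0.705 V.
(Unloaded it would have been 0.735 V.)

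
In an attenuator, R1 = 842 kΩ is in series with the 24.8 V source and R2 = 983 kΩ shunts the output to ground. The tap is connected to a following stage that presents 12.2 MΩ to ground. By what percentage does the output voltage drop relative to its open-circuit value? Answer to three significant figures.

3.58 %

The divider's output (Thévenin) resistance is R1‖R2 = 453.5 kΩ.
Fractional drop under load = R_th/(R_th + R_L) = 453.5 / (453.5 + 12200) = 0.03584.
So the output falls by 3.58 %.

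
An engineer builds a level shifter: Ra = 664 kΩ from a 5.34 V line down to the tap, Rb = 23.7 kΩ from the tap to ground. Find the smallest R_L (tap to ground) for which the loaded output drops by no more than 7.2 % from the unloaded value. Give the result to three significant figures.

Output resistance R_th = Ra‖Rb = (664 × 23.7)/687.7 = 22.88 kΩ.
The fractional drop is R_th/(R_th + R_L); requiring this ≤ 0.0720 gives R_L ≥ R_th(1/0.0720 − 1) = 22.88 × 12.89 = 295 kΩ.

R_L(min) ≈ 295 kΩ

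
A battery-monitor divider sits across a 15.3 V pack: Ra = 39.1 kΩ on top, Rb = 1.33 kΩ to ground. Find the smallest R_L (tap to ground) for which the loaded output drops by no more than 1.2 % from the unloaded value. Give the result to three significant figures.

Output resistance R_th = Ra‖Rb = (39.1 × 1.33)/40.43 = 1.286 kΩ.
The fractional drop is R_th/(R_th + R_L); requiring this ≤ 0.0120 gives R_L ≥ R_th(1/0.0120 − 1) = 1.286 × 82.33 = 106 kΩ.

R_L(min) ≈ 106 kΩ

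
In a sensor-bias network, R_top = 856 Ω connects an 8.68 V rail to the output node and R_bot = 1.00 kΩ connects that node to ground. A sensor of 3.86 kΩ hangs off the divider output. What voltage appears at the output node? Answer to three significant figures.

V_out ≈ 4.18 V

The load sits in parallel with R_bot: R_bot‖R_L = (1000 × 3860) / (1000 + 3860) = 794.2 Ω.
V_out = 8.68 × 794.2 / (856 + 794.2) = 8.68 × 794.2/1650 = 4.18 V.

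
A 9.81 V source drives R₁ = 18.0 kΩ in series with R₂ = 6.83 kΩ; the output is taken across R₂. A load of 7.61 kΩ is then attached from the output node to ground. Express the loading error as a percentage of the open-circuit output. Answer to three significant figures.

The divider's output (Thévenin) resistance is R₁‖R₂ = 4.951 kΩ.
Fractional drop under load = R_th/(R_th + R_L) = 4.951 / (4.951 + 7.61) = 0.3942.
So the output falls by 39.4 %.

39.4 %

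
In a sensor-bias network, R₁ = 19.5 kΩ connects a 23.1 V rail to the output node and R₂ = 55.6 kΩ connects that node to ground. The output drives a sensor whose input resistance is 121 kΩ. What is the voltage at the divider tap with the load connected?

The load sits in parallel with R₂: R₂‖R_L = (55.6 × 121) / (55.6 + 121) = 38.10 kΩ.
V_out = 23.1 × 38.10 / (19.5 + 38.10) = 23.1 × 38.10/57.60 = 15.3 V.
(Unloaded it would have been 17.1 V.)

V_out ≈ 15.3 V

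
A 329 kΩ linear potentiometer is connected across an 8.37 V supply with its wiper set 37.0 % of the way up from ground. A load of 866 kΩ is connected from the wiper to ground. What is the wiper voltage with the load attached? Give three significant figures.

The wiper splits the pot into (1−α)R = 207.3 kΩ above and αR = 121.7 kΩ below.
Lower section ‖ load = 106.7 kΩ.
V_wiper = 8.37 × 106.7/(207.3 + 106.7) = 2.84 V.

V ≈ 2.84 V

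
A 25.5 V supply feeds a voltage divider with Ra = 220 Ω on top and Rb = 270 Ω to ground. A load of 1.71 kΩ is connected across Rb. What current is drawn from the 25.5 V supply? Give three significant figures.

I ≈ 56.3 mA

Rb‖R_L = 233.2 Ω, so the source sees Ra + Rb‖R_L = 453.2 Ω.
I = 25.5 V / 453.2 Ω = 56.3 mA.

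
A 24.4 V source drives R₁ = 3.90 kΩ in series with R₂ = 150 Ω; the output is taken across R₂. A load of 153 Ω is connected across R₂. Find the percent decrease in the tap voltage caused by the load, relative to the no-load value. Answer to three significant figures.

48.6 %

The divider's output (Thévenin) resistance is R₁‖R₂ = 144.4 Ω.
Fractional drop under load = R_th/(R_th + R_L) = 144.4 / (144.4 + 153) = 0.4856.
So the output falls by 48.6 %.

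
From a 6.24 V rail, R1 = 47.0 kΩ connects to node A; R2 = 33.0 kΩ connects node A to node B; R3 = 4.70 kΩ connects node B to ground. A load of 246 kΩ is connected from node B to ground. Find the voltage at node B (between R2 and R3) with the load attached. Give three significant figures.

V ≈ 0.340 V

At node B, R3 is in parallel with the load: R3‖R_L = 4.612 kΩ.
Below node A the resistance is R2 + (R3‖R_L) = 37.61 kΩ, so V_A = 6.24 × 37.61/84.61 = 2.774 V.
Then V_B = V_A × (R3‖R_L)/(R2 + R3‖R_L) = 2.774 × 4.612/37.61 = 0.340 V.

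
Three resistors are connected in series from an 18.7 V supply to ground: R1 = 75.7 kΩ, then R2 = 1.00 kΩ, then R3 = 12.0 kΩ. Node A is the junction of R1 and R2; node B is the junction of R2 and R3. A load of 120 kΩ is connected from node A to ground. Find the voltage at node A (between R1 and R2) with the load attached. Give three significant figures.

Below node A the series string R2+R3 = 13.00 kΩ sits in parallel with the 120 kΩ load: 11.73 kΩ.
V_A = 18.7 × 11.73/(75.7 + 11.73) = 2.51 V.

V ≈ 2.51 V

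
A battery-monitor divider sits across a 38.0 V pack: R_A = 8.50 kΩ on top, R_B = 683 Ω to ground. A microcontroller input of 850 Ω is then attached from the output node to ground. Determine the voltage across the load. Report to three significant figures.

The load sits in parallel with R_B: R_B‖R_L = (683 × 850) / (683 + 850) = 378.7 Ω.
V_out = 38.0 × 378.7 / (8500 + 378.7) = 38.0 × 378.7/8879 = 1.62 V.

V_out ≈ 1.62 V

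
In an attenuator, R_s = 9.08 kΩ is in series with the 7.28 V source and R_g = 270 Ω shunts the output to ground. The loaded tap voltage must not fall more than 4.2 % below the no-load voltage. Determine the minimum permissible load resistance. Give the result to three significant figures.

R_L(min) ≈ 5.98 kΩ

Output resistance R_th = R_s‖R_g = (9080 × 270)/9350 = 262.2 Ω.
The fractional drop is R_th/(R_th + R_L); requiring this ≤ 0.0420 gives R_L ≥ R_th(1/0.0420 − 1) = 262.2 × 22.81 = 5.98 kΩ.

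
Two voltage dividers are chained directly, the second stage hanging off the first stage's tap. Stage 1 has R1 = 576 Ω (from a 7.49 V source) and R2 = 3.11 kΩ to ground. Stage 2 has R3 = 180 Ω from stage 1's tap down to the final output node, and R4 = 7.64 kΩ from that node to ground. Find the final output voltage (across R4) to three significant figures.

Stage 2 presents R3+R4 = 7820 Ω as a load on stage 1's tap.
Stage 1's lower leg becomes R2‖(R3+R4) = 2225 Ω, so V_mid = 7.49 × 2225/2801 = 5.950 V.
Stage 2 is itself unloaded: V_out = V_mid × R4/(R3+R4) = 5.950 × 7640/7820 = 5.81 V.

V_out ≈ 5.81 V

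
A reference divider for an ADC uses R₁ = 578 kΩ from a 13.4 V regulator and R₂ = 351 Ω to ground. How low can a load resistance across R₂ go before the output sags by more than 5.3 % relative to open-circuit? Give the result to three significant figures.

R_L(min) ≈ 6.27 kΩ

Output resistance R_th = R₁‖R₂ = (578000 × 351)/578400 = 350.8 Ω.
The fractional drop is R_th/(R_th + R_L); requiring this ≤ 0.0530 gives R_L ≥ R_th(1/0.0530 − 1) = 350.8 × 17.87 = 6.27 kΩ.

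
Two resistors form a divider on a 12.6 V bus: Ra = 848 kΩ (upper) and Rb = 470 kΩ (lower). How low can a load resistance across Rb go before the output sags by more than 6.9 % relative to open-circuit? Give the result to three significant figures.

Output resistance R_th = Ra‖Rb = (848 × 470)/1318 = 302.4 kΩ.
The fractional drop is R_th/(R_th + R_L); requiring this ≤ 0.0690 gives R_L ≥ R_th(1/0.0690 − 1) = 302.4 × 13.49 = 4.08 MΩ.

R_L(min) ≈ 4.08 MΩ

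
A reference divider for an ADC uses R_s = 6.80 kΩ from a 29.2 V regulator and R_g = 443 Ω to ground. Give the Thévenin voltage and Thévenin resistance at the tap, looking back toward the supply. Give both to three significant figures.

V_th is the open-circuit tap voltage: 29.2 × 443/(6800 + 443) = 1.79 V.
With the supply zeroed, R_s and R_g appear in parallel from the tap: R_th = R_s‖R_g = (6800 × 443)/7243 = 416 Ω.

V_th = 1.79 V, R_th = 416 Ω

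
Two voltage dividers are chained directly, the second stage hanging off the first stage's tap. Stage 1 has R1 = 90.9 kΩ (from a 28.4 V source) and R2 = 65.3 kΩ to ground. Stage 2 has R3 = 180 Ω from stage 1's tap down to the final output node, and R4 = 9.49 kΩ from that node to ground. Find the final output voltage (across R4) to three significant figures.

V_out ≈ 2.36 V

Stage 2 presents R3+R4 = 9670 Ω as a load on stage 1's tap.
Stage 1's lower leg becomes R2‖(R3+R4) = 8423 Ω, so V_mid = 28.4 × 8423/99320 = 2.408 V.
Stage 2 is itself unloaded: V_out = V_mid × R4/(R3+R4) = 2.408 × 9490/9670 = 2.36 V.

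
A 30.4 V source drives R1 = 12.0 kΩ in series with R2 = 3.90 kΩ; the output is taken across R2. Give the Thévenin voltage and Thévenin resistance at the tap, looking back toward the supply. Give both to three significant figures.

V_th is the open-circuit tap voltage: 30.4 × 3.90/(12.0 + 3.90) = 7.46 V.
With the supply zeroed, R1 and R2 appear in parallel from the tap: R_th = R1‖R2 = (12.0 × 3.90)/15.90 = 2.94 kΩ.

V_th = 7.46 V, R_th = 2.94 kΩ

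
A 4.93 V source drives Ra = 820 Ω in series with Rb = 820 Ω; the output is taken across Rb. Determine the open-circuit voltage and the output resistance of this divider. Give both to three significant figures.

V_th = 2.46 V, R_th = 410 Ω

V_th is the open-circuit tap voltage: 4.93 × 820/(820 + 820) = 2.46 V.
With the supply zeroed, Ra and Rb appear in parallel from the tap: R_th = Ra‖Rb = (820 × 820)/1640 = 410 Ω.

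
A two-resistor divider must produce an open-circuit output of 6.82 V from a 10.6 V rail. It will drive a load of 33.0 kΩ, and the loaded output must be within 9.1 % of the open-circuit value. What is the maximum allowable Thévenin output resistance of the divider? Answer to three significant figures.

Loading drop = R_th/(R_th + R_L) ≤ 0.0910, so R_th ≤ R_L · ε/(1−ε) = 33.0 kΩ × 0.0910/0.9090 = 3.30 kΩ.
(Any R1, R2 with R2/(R1+R2) = 0.643 and R1‖R2 ≤ 3.30 kΩ will meet the spec.)

R_th ≤ 3.30 kΩ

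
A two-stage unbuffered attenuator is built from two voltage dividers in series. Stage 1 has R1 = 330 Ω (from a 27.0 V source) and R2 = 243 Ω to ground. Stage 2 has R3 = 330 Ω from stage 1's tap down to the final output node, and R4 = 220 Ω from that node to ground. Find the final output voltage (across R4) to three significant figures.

Stage 2 presents R3+R4 = 550.0 Ω as a load on stage 1's tap.
Stage 1's lower leg becomes R2‖(R3+R4) = 168.5 Ω, so V_mid = 27.0 × 168.5/498.5 = 9.128 V.
Stage 2 is itself unloaded: V_out = V_mid × R4/(R3+R4) = 9.128 × 220/550.0 = 3.65 V.

V_out ≈ 3.65 V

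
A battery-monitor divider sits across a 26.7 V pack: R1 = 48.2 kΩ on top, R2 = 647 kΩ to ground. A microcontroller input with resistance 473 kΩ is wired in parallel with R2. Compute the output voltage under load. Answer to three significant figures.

The load sits in parallel with R2: R2‖R_L = (647 × 473) / (647 + 473) = 273.2 kΩ.
V_out = 26.7 × 273.2 / (48.2 + 273.2) = 26.7 × 273.2/321.4 = 22.7 V.

V_out ≈ 22.7 V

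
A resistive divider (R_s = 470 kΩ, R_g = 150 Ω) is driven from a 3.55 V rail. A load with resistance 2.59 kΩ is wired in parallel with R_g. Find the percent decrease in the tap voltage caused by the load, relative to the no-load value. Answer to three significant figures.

The divider's output (Thévenin) resistance is R_s‖R_g = 150.0 Ω.
Fractional drop under load = R_th/(R_th + R_L) = 150.0 / (150.0 + 2590) = 0.05473.
So the output falls by 5.47 %.

5.47 %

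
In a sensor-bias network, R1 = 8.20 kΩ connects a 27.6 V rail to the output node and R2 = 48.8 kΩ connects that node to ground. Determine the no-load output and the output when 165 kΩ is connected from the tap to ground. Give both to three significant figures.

Unloaded: 23.6 V; loaded: 22.7 V

Open-circuit: V = 27.6 × 48.8/(8.20 + 48.8) = 23.6 V.
With the load, R2 becomes R2‖R_L = 37.66 kΩ, so V = 27.6 × 37.66/45.86 = 22.7 V.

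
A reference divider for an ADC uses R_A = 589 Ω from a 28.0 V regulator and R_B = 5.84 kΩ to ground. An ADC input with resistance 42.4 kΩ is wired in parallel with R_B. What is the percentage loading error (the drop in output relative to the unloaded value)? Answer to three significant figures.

1.25 %

The divider's output (Thévenin) resistance is R_A‖R_B = 535.0 Ω.
Fractional drop under load = R_th/(R_th + R_L) = 535.0 / (535.0 + 42400) = 0.01246.
So the output falls by 1.25 %.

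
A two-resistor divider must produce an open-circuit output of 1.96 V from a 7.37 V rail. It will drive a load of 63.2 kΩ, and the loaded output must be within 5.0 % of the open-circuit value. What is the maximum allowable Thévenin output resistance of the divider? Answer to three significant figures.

R_th ≤ 3.33 kΩ

Loading drop = R_th/(R_th + R_L) ≤ 0.0500, so R_th ≤ R_L · ε/(1−ε) = 63.2 kΩ × 0.0500/0.9500 = 3.33 kΩ.
(Any R1, R2 with R2/(R1+R2) = 0.266 and R1‖R2 ≤ 3.33 kΩ will meet the spec.)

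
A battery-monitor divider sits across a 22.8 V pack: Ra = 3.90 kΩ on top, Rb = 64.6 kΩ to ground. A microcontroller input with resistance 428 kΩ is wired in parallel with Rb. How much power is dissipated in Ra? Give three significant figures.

P ≈ 0.563 mW

Total resistance from the source is Ra + (Rb‖R_L) = 60.03 kΩ, so I = 22.8/60.03 kΩ = 0.3798 mA.
P = I²·Ra = (0.3798 mA)² × 3.90 kΩ = 0.563 mW.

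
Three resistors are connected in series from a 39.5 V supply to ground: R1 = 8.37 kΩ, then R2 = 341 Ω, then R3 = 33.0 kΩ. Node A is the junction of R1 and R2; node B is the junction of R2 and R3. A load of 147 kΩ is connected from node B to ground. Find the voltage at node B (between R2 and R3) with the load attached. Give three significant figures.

V ≈ 29.9 V

At node B, R3 is in parallel with the load: R3‖R_L = 26950 Ω.
Below node A the resistance is R2 + (R3‖R_L) = 27290 Ω, so V_A = 39.5 × 27290/35660 = 30.23 V.
Then V_B = V_A × (R3‖R_L)/(R2 + R3‖R_L) = 30.23 × 26950/27290 = 29.9 V.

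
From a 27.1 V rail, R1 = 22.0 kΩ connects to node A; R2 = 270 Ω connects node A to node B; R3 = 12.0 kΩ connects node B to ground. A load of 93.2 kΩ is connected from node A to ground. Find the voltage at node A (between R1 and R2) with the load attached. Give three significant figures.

Below node A the series string R2+R3 = 12270 Ω sits in parallel with the 93200 Ω load: 10840 Ω.
V_A = 27.1 × 10840/(22000 + 10840) = 8.95 V.

V ≈ 8.95 V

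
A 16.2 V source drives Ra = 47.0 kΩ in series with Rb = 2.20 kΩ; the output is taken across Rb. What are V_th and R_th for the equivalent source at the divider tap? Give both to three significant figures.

V_th is the open-circuit tap voltage: 16.2 × 2.20/(47.0 + 2.20) = 0.724 V.
With the supply zeroed, Ra and Rb appear in parallel from the tap: R_th = Ra‖Rb = (47.0 × 2.20)/49.20 = 2.10 kΩ.

V_th = 0.724 V, R_th = 2.10 kΩ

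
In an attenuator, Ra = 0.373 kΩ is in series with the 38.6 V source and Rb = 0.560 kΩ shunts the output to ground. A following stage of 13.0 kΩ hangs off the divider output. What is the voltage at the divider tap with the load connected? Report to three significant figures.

The load sits in parallel with Rb: Rb‖R_L = (560 × 13000) / (560 + 13000) = 536.9 Ω.
V_out = 38.6 × 536.9 / (373 + 536.9) = 38.6 × 536.9/909.9 = 22.8 V.

V_out ≈ 22.8 V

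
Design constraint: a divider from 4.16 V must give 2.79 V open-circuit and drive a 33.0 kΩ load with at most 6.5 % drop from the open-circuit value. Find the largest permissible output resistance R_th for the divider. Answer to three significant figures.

R_th ≤ 2.29 kΩ

Loading drop = R_th/(R_th + R_L) ≤ 0.0650, so R_th ≤ R_L · ε/(1−ε) = 33.0 kΩ × 0.0650/0.9350 = 2.29 kΩ.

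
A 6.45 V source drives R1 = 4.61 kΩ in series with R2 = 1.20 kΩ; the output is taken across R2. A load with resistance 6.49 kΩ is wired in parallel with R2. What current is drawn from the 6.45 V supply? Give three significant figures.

R2‖R_L = 1.013 kΩ, so the source sees R1 + R2‖R_L = 5.623 kΩ.
I = 6.45 V / 5.623 kΩ = 1.15 mA.

I ≈ 1.15 mA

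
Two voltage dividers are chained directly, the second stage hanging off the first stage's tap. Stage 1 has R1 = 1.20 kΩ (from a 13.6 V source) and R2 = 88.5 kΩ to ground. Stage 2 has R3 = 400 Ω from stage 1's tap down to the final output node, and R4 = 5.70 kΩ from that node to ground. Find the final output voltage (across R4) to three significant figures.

Stage 2 presents R3+R4 = 6100 Ω as a load on stage 1's tap.
Stage 1's lower leg becomes R2‖(R3+R4) = 5707 Ω, so V_mid = 13.6 × 5707/6907 = 11.24 V.
Stage 2 is itself unloaded: V_out = V_mid × R4/(R3+R4) = 11.24 × 5700/6100 = 10.5 V.

V_out ≈ 10.5 V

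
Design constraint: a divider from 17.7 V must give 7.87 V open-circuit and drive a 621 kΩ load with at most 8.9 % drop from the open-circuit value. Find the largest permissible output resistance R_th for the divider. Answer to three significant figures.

R_th ≤ 60.7 kΩ

Loading drop = R_th/(R_th + R_L) ≤ 0.0890, so R_th ≤ R_L · ε/(1−ε) = 621 kΩ × 0.0890/0.9110 = 60.7 kΩ.
(Any R1, R2 with R2/(R1+R2) = 0.445 and R1‖R2 ≤ 60.7 kΩ will meet the spec.)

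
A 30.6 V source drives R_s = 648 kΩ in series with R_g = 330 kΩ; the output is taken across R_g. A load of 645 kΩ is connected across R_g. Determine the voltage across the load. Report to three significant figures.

V_out ≈ 7.71 V

The load sits in parallel with R_g: R_g‖R_L = (330 × 645) / (330 + 645) = 218.3 kΩ.
V_out = 30.6 × 218.3 / (648 + 218.3) = 30.6 × 218.3/866.3 = 7.71 V.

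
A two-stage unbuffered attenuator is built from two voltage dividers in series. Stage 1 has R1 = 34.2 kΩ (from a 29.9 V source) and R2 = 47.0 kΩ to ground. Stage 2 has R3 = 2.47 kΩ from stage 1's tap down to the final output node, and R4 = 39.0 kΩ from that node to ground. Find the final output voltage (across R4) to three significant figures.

Stage 2 presents R3+R4 = 41.47 kΩ as a load on stage 1's tap.
Stage 1's lower leg becomes R2‖(R3+R4) = 22.03 kΩ, so V_mid = 29.9 × 22.03/56.23 = 11.71 V.
Stage 2 is itself unloaded: V_out = V_mid × R4/(R3+R4) = 11.71 × 39.0/41.47 = 11.0 V.

V_out ≈ 11.0 V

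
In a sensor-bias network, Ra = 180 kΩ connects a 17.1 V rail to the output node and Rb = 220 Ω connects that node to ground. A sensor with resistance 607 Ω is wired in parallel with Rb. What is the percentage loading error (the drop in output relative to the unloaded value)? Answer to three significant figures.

Unloaded V = 17.1 × 220/180200 = 0.02087 V.
Loaded: Rb‖R_L = 161.5 Ω, giving V = 17.1 × 161.5/180200 = 0.01533 V.
Drop = (0.02087 − 0.01533) / 0.02087 = 26.6 %.

26.6 %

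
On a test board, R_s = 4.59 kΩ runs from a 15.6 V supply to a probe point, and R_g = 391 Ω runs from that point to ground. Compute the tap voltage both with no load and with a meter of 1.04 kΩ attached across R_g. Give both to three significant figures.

Unloaded: 1.22 V; loaded: 0.909 V

Open-circuit: V = 15.6 × 391/(4590 + 391) = 1.22 V.
With the load, R_g becomes R_g‖R_L = 284.2 Ω, so V = 15.6 × 284.2/4874 = 0.909 V.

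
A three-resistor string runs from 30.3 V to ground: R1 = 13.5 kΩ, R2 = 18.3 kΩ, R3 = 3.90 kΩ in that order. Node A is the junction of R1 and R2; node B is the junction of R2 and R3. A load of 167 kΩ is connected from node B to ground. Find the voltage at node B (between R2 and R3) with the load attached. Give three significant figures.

V ≈ 3.24 V

At node B, R3 is in parallel with the load: R3‖R_L = 3.811 kΩ.
Below node A the resistance is R2 + (R3‖R_L) = 22.11 kΩ, so V_A = 30.3 × 22.11/35.61 = 18.81 V.
Then V_B = V_A × (R3‖R_L)/(R2 + R3‖R_L) = 18.81 × 3.811/22.11 = 3.24 V.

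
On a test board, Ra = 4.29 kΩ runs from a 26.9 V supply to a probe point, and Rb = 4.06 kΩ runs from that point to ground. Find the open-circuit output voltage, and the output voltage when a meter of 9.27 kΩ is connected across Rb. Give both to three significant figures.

Open-circuit: V = 26.9 × 4.06/(4.29 + 4.06) = 13.1 V.
With the load, Rb becomes Rb‖R_L = 2.823 kΩ, so V = 26.9 × 2.823/7.113 = 10.7 V.

Unloaded: 13.1 V; loaded: 10.7 V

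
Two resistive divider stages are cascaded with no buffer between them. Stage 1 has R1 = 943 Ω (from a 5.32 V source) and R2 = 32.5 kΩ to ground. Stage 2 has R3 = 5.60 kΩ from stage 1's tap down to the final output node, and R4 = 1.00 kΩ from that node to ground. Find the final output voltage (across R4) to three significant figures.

Stage 2 presents R3+R4 = 6600 Ω as a load on stage 1's tap.
Stage 1's lower leg becomes R2‖(R3+R4) = 5486 Ω, so V_mid = 5.32 × 5486/6429 = 4.540 V.
Stage 2 is itself unloaded: V_out = V_mid × R4/(R3+R4) = 4.540 × 1000/6600 = 0.688 V.

V_out ≈ 0.688 V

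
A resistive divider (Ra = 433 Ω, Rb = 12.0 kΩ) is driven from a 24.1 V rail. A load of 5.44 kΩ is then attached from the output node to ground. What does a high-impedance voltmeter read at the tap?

V_out ≈ 21.6 V

The load sits in parallel with Rb: Rb‖R_L = (12000 × 5440) / (12000 + 5440) = 3743 Ω.
V_out = 24.1 × 3743 / (433 + 3743) = 24.1 × 3743/4176 = 21.6 V.
(Unloaded it would have been 23.3 V.)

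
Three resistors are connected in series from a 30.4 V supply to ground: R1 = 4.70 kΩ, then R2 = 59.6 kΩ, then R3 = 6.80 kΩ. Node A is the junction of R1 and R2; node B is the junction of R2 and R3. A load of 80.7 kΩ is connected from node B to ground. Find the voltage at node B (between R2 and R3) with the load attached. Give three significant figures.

At node B, R3 is in parallel with the load: R3‖R_L = 6.272 kΩ.
Below node A the resistance is R2 + (R3‖R_L) = 65.87 kΩ, so V_A = 30.4 × 65.87/70.57 = 28.38 V.
Then V_B = V_A × (R3‖R_L)/(R2 + R3‖R_L) = 28.38 × 6.272/65.87 = 2.70 V.

V ≈ 2.70 V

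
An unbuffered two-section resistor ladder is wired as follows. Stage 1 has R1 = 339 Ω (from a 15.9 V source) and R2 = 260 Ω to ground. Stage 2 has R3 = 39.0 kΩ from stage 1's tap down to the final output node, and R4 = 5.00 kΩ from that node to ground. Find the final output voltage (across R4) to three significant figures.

V_out ≈ 0.782 V

Stage 2 presents R3+R4 = 44000 Ω as a load on stage 1's tap.
Stage 1's lower leg becomes R2‖(R3+R4) = 258.5 Ω, so V_mid = 15.9 × 258.5/597.5 = 6.878 V.
Stage 2 is itself unloaded: V_out = V_mid × R4/(R3+R4) = 6.878 × 5000/44000 = 0.782 V.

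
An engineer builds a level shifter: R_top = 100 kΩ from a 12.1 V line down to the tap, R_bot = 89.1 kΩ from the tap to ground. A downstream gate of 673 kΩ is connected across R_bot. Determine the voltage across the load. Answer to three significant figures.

The load sits in parallel with R_bot: R_bot‖R_L = (89.1 × 673) / (89.1 + 673) = 78.68 kΩ.
V_out = 12.1 × 78.68 / (100 + 78.68) = 12.1 × 78.68/178.7 = 5.33 V.

V_out ≈ 5.33 V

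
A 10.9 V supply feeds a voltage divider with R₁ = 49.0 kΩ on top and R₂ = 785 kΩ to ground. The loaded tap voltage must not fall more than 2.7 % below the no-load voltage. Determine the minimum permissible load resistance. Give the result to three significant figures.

Output resistance R_th = R₁‖R₂ = (49.0 × 785)/834.0 = 46.12 kΩ.
The fractional drop is R_th/(R_th + R_L); requiring this ≤ 0.0270 gives R_L ≥ R_th(1/0.0270 − 1) = 46.12 × 36.04 = 1.66 MΩ.

R_L(min) ≈ 1.66 MΩ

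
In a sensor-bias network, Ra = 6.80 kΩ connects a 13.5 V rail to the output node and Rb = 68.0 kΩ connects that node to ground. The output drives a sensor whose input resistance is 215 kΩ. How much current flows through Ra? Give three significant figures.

I ≈ 0.231 mA

Rb‖R_L = 51.66 kΩ, so the source sees Ra + Rb‖R_L = 58.46 kΩ.
I = 13.5 V / 58.46 kΩ = 0.231 mA.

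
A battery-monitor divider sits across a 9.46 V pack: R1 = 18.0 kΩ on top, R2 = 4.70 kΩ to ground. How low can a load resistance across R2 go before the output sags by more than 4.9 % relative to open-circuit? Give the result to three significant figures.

Output resistance R_th = R1‖R2 = (18.0 × 4.70)/22.70 = 3.727 kΩ.
The fractional drop is R_th/(R_th + R_L); requiring this ≤ 0.0490 gives R_L ≥ R_th(1/0.0490 − 1) = 3.727 × 19.41 = 72.3 kΩ.

R_L(min) ≈ 72.3 kΩ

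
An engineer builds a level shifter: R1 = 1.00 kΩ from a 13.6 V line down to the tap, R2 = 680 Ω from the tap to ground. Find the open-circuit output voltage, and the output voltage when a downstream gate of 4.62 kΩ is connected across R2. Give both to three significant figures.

Unloaded: 5.50 V; loaded: 5.06 V

Open-circuit: V = 13.6 × 680/(1000 + 680) = 5.50 V.
With the load, R2 becomes R2‖R_L = 592.8 Ω, so V = 13.6 × 592.8/1593 = 5.06 V.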